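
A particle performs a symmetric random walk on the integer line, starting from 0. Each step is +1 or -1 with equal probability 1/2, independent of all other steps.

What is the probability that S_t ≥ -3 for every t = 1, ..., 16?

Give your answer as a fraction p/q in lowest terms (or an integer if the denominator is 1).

Answer: 21879/32768

Derivation:
Let f(t,s) = #length-t paths at position s with S_1..S_t all ≥ -3.
f(t,s) = f(t-1,s-1) + f(t-1,s+1) for s ≥ -3; f(t,s) = 0 for s < -3.
t=0: f(0,0)=1
t=1: f(1,-1)=1 f(1,1)=1
t=2: f(2,-2)=1 f(2,0)=2 f(2,2)=1
t=3: f(3,-3)=1 f(3,-1)=3 f(3,1)=3 f(3,3)=1
t=4: f(4,-2)=4 f(4,0)=6 f(4,2)=4 f(4,4)=1
t=5: f(5,-3)=4 f(5,-1)=10 f(5,1)=10 f(5,3)=5 f(5,5)=1
t=6: f(6,-2)=14 f(6,0)=20 f(6,2)=15 f(6,4)=6 f(6,6)=1
t=7: f(7,-3)=14 f(7,-1)=34 f(7,1)=35 f(7,3)=21 f(7,5)=7 f(7,7)=1
t=8: f(8,-2)=48 f(8,0)=69 f(8,2)=56 f(8,4)=28 f(8,6)=8 f(8,8)=1
t=9: f(9,-3)=48 f(9,-1)=117 f(9,1)=125 f(9,3)=84 f(9,5)=36 f(9,7)=9 f(9,9)=1
t=10: f(10,-2)=165 f(10,0)=242 f(10,2)=209 f(10,4)=120 f(10,6)=45 f(10,8)=10 f(10,10)=1
t=11: f(11,-3)=165 f(11,-1)=407 f(11,1)=451 f(11,3)=329 f(11,5)=165 f(11,7)=55 f(11,9)=11 f(11,11)=1
t=12: f(12,-2)=572 f(12,0)=858 f(12,2)=780 f(12,4)=494 f(12,6)=220 f(12,8)=66 f(12,10)=12 f(12,12)=1
t=13: f(13,-3)=572 f(13,-1)=1430 f(13,1)=1638 f(13,3)=1274 f(13,5)=714 f(13,7)=286 f(13,9)=78 f(13,11)=13 f(13,13)=1
t=14: f(14,-2)=2002 f(14,0)=3068 f(14,2)=2912 f(14,4)=1988 f(14,6)=1000 f(14,8)=364 f(14,10)=91 f(14,12)=14 f(14,14)=1
t=15: f(15,-3)=2002 f(15,-1)=5070 f(15,1)=5980 f(15,3)=4900 f(15,5)=2988 f(15,7)=1364 f(15,9)=455 f(15,11)=105 f(15,13)=15 f(15,15)=1
t=16: f(16,-2)=7072 f(16,0)=11050 f(16,2)=10880 f(16,4)=7888 f(16,6)=4352 f(16,8)=1819 f(16,10)=560 f(16,12)=120 f(16,14)=16 f(16,16)=1
Σ_s f(16,s) = 43758
P = 43758/65536 = 21879/32768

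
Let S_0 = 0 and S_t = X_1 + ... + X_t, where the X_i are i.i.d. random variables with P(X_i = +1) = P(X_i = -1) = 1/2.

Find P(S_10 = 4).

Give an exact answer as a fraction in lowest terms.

To reach position 4 after 10 steps: need 7 steps of +1 and 3 of -1.
Favorable paths: C(10,7) = 120
Total paths: 2^10 = 1024
P = 120/1024 = 15/128

Answer: 15/128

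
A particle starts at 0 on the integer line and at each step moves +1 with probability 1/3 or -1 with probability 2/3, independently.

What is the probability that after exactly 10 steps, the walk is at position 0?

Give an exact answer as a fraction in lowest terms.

Answer: 896/6561

Derivation:
To be at 0 after 10 steps: need exactly 5 steps of +1 and 5 of -1.
Number of such sequences: C(10,5) = 252
Each has probability (1/3)^5 · (2/3)^5 = 32/59049
P = 252 · 32/59049 = 896/6561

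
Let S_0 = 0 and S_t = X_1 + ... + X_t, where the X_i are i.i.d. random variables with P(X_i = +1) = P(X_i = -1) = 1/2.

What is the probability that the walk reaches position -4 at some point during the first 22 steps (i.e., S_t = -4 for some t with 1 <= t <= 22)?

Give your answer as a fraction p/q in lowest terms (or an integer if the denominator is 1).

Answer: 106135/262144

Derivation:
Count via complement. Let g(t,s) = #length-t paths at position s with S_1..S_t all ≠ -4.
g(t,s) = g(t-1,s-1) + g(t-1,s+1) for s ≠ -4; g(t,-4) = 0.
t=0: g(0,0)=1
t=1: g(1,-1)=1 g(1,1)=1
t=2: g(2,-2)=1 g(2,0)=2 g(2,2)=1
t=3: g(3,-3)=1 g(3,-1)=3 g(3,1)=3 g(3,3)=1
t=4: g(4,-2)=4 g(4,0)=6 g(4,2)=4 g(4,4)=1
t=5: g(5,-3)=4 g(5,-1)=10 g(5,1)=10 g(5,3)=5 g(5,5)=1
t=6: g(6,-2)=14 g(6,0)=20 g(6,2)=15 g(6,4)=6 g(6,6)=1
t=7: g(7,-3)=14 g(7,-1)=34 g(7,1)=35 g(7,3)=21 g(7,5)=7 g(7,7)=1
t=8: g(8,-2)=48 g(8,0)=69 g(8,2)=56 g(8,4)=28 g(8,6)=8 g(8,8)=1
t=9: g(9,-3)=48 g(9,-1)=117 g(9,1)=125 g(9,3)=84 g(9,5)=36 g(9,7)=9 g(9,9)=1
t=10: g(10,-2)=165 g(10,0)=242 g(10,2)=209 g(10,4)=120 g(10,6)=45 g(10,8)=10 g(10,10)=1
t=11: g(11,-3)=165 g(11,-1)=407 g(11,1)=451 g(11,3)=329 g(11,5)=165 g(11,7)=55 g(11,9)=11 g(11,11)=1
t=12: g(12,-2)=572 g(12,0)=858 g(12,2)=780 g(12,4)=494 g(12,6)=220 g(12,8)=66 g(12,10)=12 g(12,12)=1
t=13: g(13,-3)=572 g(13,-1)=1430 g(13,1)=1638 g(13,3)=1274 g(13,5)=714 g(13,7)=286 g(13,9)=78 g(13,11)=13 g(13,13)=1
t=14: g(14,-2)=2002 g(14,0)=3068 g(14,2)=2912 g(14,4)=1988 g(14,6)=1000 g(14,8)=364 g(14,10)=91 g(14,12)=14 g(14,14)=1
t=15: g(15,-3)=2002 g(15,-1)=5070 g(15,1)=5980 g(15,3)=4900 g(15,5)=2988 g(15,7)=1364 g(15,9)=455 g(15,11)=105 g(15,13)=15 g(15,15)=1
t=16: g(16,-2)=7072 g(16,0)=11050 g(16,2)=10880 g(16,4)=7888 g(16,6)=4352 g(16,8)=1819 g(16,10)=560 g(16,12)=120 g(16,14)=16 g(16,16)=1
t=17: g(17,-3)=7072 g(17,-1)=18122 g(17,1)=21930 g(17,3)=18768 g(17,5)=12240 g(17,7)=6171 g(17,9)=2379 g(17,11)=680 g(17,13)=136 g(17,15)=17 g(17,17)=1
t=18: g(18,-2)=25194 g(18,0)=40052 g(18,2)=40698 g(18,4)=31008 g(18,6)=18411 g(18,8)=8550 g(18,10)=3059 g(18,12)=816 g(18,14)=153 g(18,16)=18 g(18,18)=1
t=19: g(19,-3)=25194 g(19,-1)=65246 g(19,1)=80750 g(19,3)=71706 g(19,5)=49419 g(19,7)=26961 g(19,9)=11609 g(19,11)=3875 g(19,13)=969 g(19,15)=171 g(19,17)=19 g(19,19)=1
t=20: g(20,-2)=90440 g(20,0)=145996 g(20,2)=152456 g(20,4)=121125 g(20,6)=76380 g(20,8)=38570 g(20,10)=15484 g(20,12)=4844 g(20,14)=1140 g(20,16)=190 g(20,18)=20 g(20,20)=1
t=21: g(21,-3)=90440 g(21,-1)=236436 g(21,1)=298452 g(21,3)=273581 g(21,5)=197505 g(21,7)=114950 g(21,9)=54054 g(21,11)=20328 g(21,13)=5984 g(21,15)=1330 g(21,17)=210 g(21,19)=21 g(21,21)=1
t=22: g(22,-2)=326876 g(22,0)=534888 g(22,2)=572033 g(22,4)=471086 g(22,6)=312455 g(22,8)=169004 g(22,10)=74382 g(22,12)=26312 g(22,14)=7314 g(22,16)=1540 g(22,18)=231 g(22,20)=22 g(22,22)=1
Paths never hitting -4: Σ_s g(22,s) = 2496144
Paths hitting -4: 2^22 - 2496144 = 1698160
P = 1698160/4194304 = 106135/262144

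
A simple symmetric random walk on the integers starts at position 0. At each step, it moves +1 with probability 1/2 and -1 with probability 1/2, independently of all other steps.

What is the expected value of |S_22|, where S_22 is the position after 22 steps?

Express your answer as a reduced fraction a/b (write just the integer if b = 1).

S_22 takes values m ≡ 0 (mod 2) with |m| ≤ 22; P(S_22=m) = C(22,(22+m)/2)/2^22.
Total paths: 2^22 = 4194304
Distribution: P(S=-22)=1/4194304, P(S=-20)=22/4194304, P(S=-18)=231/4194304, P(S=-16)=1540/4194304, P(S=-14)=7315/4194304, P(S=-12)=26334/4194304, P(S=-10)=74613/4194304, P(S=-8)=170544/4194304, P(S=-6)=319770/4194304, P(S=-4)=497420/4194304, P(S=-2)=646646/4194304, P(S=0)=705432/4194304, P(S=2)=646646/4194304, P(S=4)=497420/4194304, P(S=6)=319770/4194304, P(S=8)=170544/4194304, P(S=10)=74613/4194304, P(S=12)=26334/4194304, P(S=14)=7315/4194304, P(S=16)=1540/4194304, P(S=18)=231/4194304, P(S=20)=22/4194304, P(S=22)=1/4194304
E[|S_22|] = Σ_m |m|·P(S_22=m) = 15519504/4194304 = 969969/262144

Answer: 969969/262144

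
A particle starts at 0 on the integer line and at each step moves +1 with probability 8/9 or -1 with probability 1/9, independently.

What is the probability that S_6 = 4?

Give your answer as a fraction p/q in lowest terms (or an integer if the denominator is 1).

To reach position 4 after 6 steps: need 5 steps of +1 and 1 step of -1.
Number of such sequences: C(6,5) = 6
Each has probability (8/9)^5 · (1/9)^1 = 32768/531441
P = 6 · 32768/531441 = 65536/177147

Answer: 65536/177147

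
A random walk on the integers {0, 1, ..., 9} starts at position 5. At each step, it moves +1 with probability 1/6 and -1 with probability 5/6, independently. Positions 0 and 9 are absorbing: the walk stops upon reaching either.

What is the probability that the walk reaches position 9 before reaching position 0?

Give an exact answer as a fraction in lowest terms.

Answer: 781/488281

Derivation:
Biased walk: p = 1/6, q = 5/6, r = q/p = 5
Gambler's ruin: P(hit 9 before 0 | start at 5) = (1 - r^a)/(1 - r^N)
r^5 = 3125; r^9 = 1953125
P = (1 - 3125) / (1 - 1953125) = -3124 / -1953124 = 781/488281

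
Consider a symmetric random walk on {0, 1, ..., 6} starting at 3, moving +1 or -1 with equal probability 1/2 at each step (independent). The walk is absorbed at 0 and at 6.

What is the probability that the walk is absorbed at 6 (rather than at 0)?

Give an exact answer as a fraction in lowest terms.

Answer: 1/2

Derivation:
Symmetric walk (p = 1/2): the harmonic-function argument gives P(hit 6 before 0 | start at 3) = a/N.
P = 3/6 = 1/2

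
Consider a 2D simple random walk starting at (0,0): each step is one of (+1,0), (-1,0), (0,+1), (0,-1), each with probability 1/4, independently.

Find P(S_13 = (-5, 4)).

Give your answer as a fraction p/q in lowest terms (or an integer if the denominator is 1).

Let h be the number of horizontal steps (so 13-h are vertical). To end at (-5,4) need (h-5)/2 right-steps and ((13-h)+4)/2 up-steps.
Sum over h with 5 ≤ h ≤ 9, h ≡ 1 (mod 2), 13-h ≡ 0 (mod 2):
h=5: C(13,5)·C(5,0)·C(8,6) = 1287·1·28 = 36036
h=7: C(13,7)·C(7,1)·C(6,5) = 1716·7·6 = 72072
h=9: C(13,9)·C(9,2)·C(4,4) = 715·36·1 = 25740
Total favorable: 133848
Total paths: 4^13 = 67108864
P = 133848/67108864 = 16731/8388608

Answer: 16731/8388608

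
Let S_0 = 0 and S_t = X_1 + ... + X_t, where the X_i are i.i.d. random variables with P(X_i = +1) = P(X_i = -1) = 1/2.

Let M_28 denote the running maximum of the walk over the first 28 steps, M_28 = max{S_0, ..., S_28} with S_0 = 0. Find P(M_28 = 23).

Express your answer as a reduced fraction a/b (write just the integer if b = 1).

Let M_28 = max(S_0,...,S_28). Use the reflection principle: for j ≥ 1, #{paths with M_28 ≥ j} = #{S_28 ≥ j} + #{S_28 ≥ j+1}.
By reflection, #{M_28 ≥ 23} = #{S_28 ≥ 23} + #{S_28 ≥ 24} = 407 + 407 = 814.
#{M_28 ≥ 24} = #{S_28 ≥ 24} + #{S_28 ≥ 25} = 407 + 29 = 436.
#{M_28 = 23} = 814 - 436 = 378.
P(M_28 = 23) = 378/268435456 = 189/134217728

Answer: 189/134217728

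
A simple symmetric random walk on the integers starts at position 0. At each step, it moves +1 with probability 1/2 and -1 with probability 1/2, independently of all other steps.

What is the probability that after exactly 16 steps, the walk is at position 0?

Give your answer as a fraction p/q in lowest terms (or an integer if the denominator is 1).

Answer: 6435/32768

Derivation:
To return to 0 after 16 steps: need exactly 8 steps of +1 and 8 of -1.
Favorable paths: C(16,8) = 12870
Total paths: 2^16 = 65536
P = 12870/65536 = 6435/32768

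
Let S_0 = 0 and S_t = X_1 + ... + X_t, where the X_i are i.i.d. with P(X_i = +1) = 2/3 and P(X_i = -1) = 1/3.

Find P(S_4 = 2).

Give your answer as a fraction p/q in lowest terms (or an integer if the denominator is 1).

Answer: 32/81

Derivation:
To reach position 2 after 4 steps: need 3 steps of +1 and 1 step of -1.
Number of such sequences: C(4,3) = 4
Each has probability (2/3)^3 · (1/3)^1 = 8/81
P = 4 · 8/81 = 32/81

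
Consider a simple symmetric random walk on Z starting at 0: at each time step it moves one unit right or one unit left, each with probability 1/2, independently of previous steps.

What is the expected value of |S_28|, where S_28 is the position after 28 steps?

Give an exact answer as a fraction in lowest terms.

Answer: 35102025/8388608

Derivation:
S_28 takes values m ≡ 0 (mod 2) with |m| ≤ 28; P(S_28=m) = C(28,(28+m)/2)/2^28.
Total paths: 2^28 = 268435456
Distribution: P(S=-28)=1/268435456, P(S=-26)=28/268435456, P(S=-24)=378/268435456, P(S=-22)=3276/268435456, P(S=-20)=20475/268435456, P(S=-18)=98280/268435456, P(S=-16)=376740/268435456, P(S=-14)=1184040/268435456, P(S=-12)=3108105/268435456, P(S=-10)=6906900/268435456, P(S=-8)=13123110/268435456, P(S=-6)=21474180/268435456, P(S=-4)=30421755/268435456, P(S=-2)=37442160/268435456, P(S=0)=40116600/268435456, P(S=2)=37442160/268435456, P(S=4)=30421755/268435456, P(S=6)=21474180/268435456, P(S=8)=13123110/268435456, P(S=10)=6906900/268435456, P(S=12)=3108105/268435456, P(S=14)=1184040/268435456, P(S=16)=376740/268435456, P(S=18)=98280/268435456, P(S=20)=20475/268435456, P(S=22)=3276/268435456, P(S=24)=378/268435456, P(S=26)=28/268435456, P(S=28)=1/268435456
E[|S_28|] = Σ_m |m|·P(S_28=m) = 1123264800/268435456 = 35102025/8388608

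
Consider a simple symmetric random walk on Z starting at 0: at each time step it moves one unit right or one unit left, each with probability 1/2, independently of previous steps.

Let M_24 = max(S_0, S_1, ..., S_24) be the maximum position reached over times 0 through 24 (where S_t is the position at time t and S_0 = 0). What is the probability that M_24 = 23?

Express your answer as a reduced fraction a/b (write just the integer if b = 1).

Answer: 1/16777216

Derivation:
Let M_24 = max(S_0,...,S_24). Use the reflection principle: for j ≥ 1, #{paths with M_24 ≥ j} = #{S_24 ≥ j} + #{S_24 ≥ j+1}.
By reflection, #{M_24 ≥ 23} = #{S_24 ≥ 23} + #{S_24 ≥ 24} = 1 + 1 = 2.
#{M_24 ≥ 24} = #{S_24 ≥ 24} + #{S_24 ≥ 25} = 1 + 0 = 1.
#{M_24 = 23} = 2 - 1 = 1.
P(M_24 = 23) = 1/16777216 = 1/16777216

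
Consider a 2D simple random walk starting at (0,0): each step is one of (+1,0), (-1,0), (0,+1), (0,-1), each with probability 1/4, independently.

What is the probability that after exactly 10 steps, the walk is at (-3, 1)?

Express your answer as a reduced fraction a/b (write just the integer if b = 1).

Let h be the number of horizontal steps (so 10-h are vertical). To end at (-3,1) need (h-3)/2 right-steps and ((10-h)+1)/2 up-steps.
Sum over h with 3 ≤ h ≤ 9, h ≡ 1 (mod 2), 10-h ≡ 1 (mod 2):
h=3: C(10,3)·C(3,0)·C(7,4) = 120·1·35 = 4200
h=5: C(10,5)·C(5,1)·C(5,3) = 252·5·10 = 12600
h=7: C(10,7)·C(7,2)·C(3,2) = 120·21·3 = 7560
h=9: C(10,9)·C(9,3)·C(1,1) = 10·84·1 = 840
Total favorable: 25200
Total paths: 4^10 = 1048576
P = 25200/1048576 = 1575/65536

Answer: 1575/65536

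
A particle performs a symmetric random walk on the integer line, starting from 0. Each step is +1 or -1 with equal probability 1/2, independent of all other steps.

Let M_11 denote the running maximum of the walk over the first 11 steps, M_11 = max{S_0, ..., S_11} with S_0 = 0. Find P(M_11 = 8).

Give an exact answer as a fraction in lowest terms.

Let M_11 = max(S_0,...,S_11). Use the reflection principle: for j ≥ 1, #{paths with M_11 ≥ j} = #{S_11 ≥ j} + #{S_11 ≥ j+1}.
By reflection, #{M_11 ≥ 8} = #{S_11 ≥ 8} + #{S_11 ≥ 9} = 12 + 12 = 24.
#{M_11 ≥ 9} = #{S_11 ≥ 9} + #{S_11 ≥ 10} = 12 + 1 = 13.
#{M_11 = 8} = 24 - 13 = 11.
P(M_11 = 8) = 11/2048 = 11/2048

Answer: 11/2048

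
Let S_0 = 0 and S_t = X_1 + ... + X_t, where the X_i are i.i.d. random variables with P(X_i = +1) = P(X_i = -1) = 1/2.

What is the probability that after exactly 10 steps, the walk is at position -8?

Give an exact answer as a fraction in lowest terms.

Answer: 5/512

Derivation:
To reach position -8 after 10 steps: need 1 step of +1 and 9 of -1.
Favorable paths: C(10,1) = 10
Total paths: 2^10 = 1024
P = 10/1024 = 5/512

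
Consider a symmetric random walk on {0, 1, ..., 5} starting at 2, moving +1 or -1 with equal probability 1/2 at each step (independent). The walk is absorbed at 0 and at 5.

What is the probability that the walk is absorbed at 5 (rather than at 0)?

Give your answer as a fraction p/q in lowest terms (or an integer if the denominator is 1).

Answer: 2/5

Derivation:
Symmetric walk (p = 1/2): the harmonic-function argument gives P(hit 5 before 0 | start at 2) = a/N.
P = 2/5 = 2/5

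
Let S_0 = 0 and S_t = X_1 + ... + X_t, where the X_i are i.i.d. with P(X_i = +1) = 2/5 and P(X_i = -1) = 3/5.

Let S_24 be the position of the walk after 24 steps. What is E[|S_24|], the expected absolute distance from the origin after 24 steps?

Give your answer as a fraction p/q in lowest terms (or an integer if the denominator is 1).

Answer: 333737383440027192/59604644775390625

Derivation:
S_24 takes values m ≡ 0 (mod 2) with |m| ≤ 24; P(S_24=m) = C(24,(24+m)/2) · (2/5)^((24+m)/2) · (3/5)^((24-m)/2).
Distribution: P(S=-24)=282429536481/59604644775390625, P(S=-22)=4518872583696/59604644775390625, P(S=-20)=34644689808336/59604644775390625, P(S=-18)=169374039062976/59604644775390625, P(S=-16)=592809136720416/59604644775390625, P(S=-14)=1580824364587776/59604644775390625, P(S=-12)=3337295880796416/59604644775390625, P(S=-10)=5721078652793856/59604644775390625, P(S=-8)=8104861424791296/59604644775390625, P(S=-6)=9605761688641536/59604644775390625, P(S=-4)=9605761688641536/59604644775390625, P(S=-2)=8150343250968576/59604644775390625, P(S=0)=5886359014588416/59604644775390625, P(S=2)=3622374778208256/59604644775390625, P(S=4)=1897434407632896/59604644775390625, P(S=6)=843304181170176/59604644775390625, P(S=8)=316239067938816/59604644775390625, P(S=10)=99212256608256/59604644775390625, P(S=12)=25721696157696/59604644775390625, P(S=14)=5415093927936/59604644775390625, P(S=16)=902515654656/59604644775390625, P(S=18)=114605162496/59604644775390625, P(S=20)=10418651136/59604644775390625, P(S=22)=603979776/59604644775390625, P(S=24)=16777216/59604644775390625
E[|S_24|] = Σ_m |m|·P(S_24=m) = 333737383440027192/59604644775390625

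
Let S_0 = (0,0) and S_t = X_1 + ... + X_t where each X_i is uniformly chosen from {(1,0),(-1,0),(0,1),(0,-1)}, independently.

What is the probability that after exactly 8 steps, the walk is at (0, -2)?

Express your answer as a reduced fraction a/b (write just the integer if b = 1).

Answer: 49/1024

Derivation:
Let h be the number of horizontal steps (so 8-h are vertical). To end at (0,-2) need (h+0)/2 right-steps and ((8-h)-2)/2 up-steps.
Sum over h with 0 ≤ h ≤ 6, h ≡ 0 (mod 2), 8-h ≡ 0 (mod 2):
h=0: C(8,0)·C(0,0)·C(8,3) = 1·1·56 = 56
h=2: C(8,2)·C(2,1)·C(6,2) = 28·2·15 = 840
h=4: C(8,4)·C(4,2)·C(4,1) = 70·6·4 = 1680
h=6: C(8,6)·C(6,3)·C(2,0) = 28·20·1 = 560
Total favorable: 3136
Total paths: 4^8 = 65536
P = 3136/65536 = 49/1024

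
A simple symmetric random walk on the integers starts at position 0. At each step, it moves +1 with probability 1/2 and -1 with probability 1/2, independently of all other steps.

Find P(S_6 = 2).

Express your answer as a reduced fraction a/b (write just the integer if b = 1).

Answer: 15/64

Derivation:
To reach position 2 after 6 steps: need 4 steps of +1 and 2 of -1.
Favorable paths: C(6,4) = 15
Total paths: 2^6 = 64
P = 15/64 = 15/64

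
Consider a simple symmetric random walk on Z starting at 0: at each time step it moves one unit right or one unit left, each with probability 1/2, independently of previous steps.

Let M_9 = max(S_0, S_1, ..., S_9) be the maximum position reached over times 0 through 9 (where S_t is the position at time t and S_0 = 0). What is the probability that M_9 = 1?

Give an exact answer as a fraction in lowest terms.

Answer: 63/256

Derivation:
Let M_9 = max(S_0,...,S_9). Use the reflection principle: for j ≥ 1, #{paths with M_9 ≥ j} = #{S_9 ≥ j} + #{S_9 ≥ j+1}.
By reflection, #{M_9 ≥ 1} = #{S_9 ≥ 1} + #{S_9 ≥ 2} = 256 + 130 = 386.
#{M_9 ≥ 2} = #{S_9 ≥ 2} + #{S_9 ≥ 3} = 130 + 130 = 260.
#{M_9 = 1} = 386 - 260 = 126.
P(M_9 = 1) = 126/512 = 63/256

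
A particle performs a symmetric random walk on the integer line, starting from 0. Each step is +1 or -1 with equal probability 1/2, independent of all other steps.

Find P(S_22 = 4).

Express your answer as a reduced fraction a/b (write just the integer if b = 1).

Answer: 124355/1048576

Derivation:
To reach position 4 after 22 steps: need 13 steps of +1 and 9 of -1.
Favorable paths: C(22,13) = 497420
Total paths: 2^22 = 4194304
P = 497420/4194304 = 124355/1048576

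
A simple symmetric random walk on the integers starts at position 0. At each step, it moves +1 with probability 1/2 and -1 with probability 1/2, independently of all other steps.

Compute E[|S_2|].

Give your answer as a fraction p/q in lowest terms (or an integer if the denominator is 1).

Answer: 1

Derivation:
S_2 takes values m ≡ 0 (mod 2) with |m| ≤ 2; P(S_2=m) = C(2,(2+m)/2)/2^2.
Total paths: 2^2 = 4
Distribution: P(S=-2)=1/4, P(S=0)=2/4, P(S=2)=1/4
E[|S_2|] = Σ_m |m|·P(S_2=m) = 4/4 = 1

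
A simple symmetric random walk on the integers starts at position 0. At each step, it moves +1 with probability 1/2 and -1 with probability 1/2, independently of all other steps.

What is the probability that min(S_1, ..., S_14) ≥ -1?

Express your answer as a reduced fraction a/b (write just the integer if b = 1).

Answer: 6435/16384

Derivation:
Let f(t,s) = #length-t paths at position s with S_1..S_t all ≥ -1.
f(t,s) = f(t-1,s-1) + f(t-1,s+1) for s ≥ -1; f(t,s) = 0 for s < -1.
t=0: f(0,0)=1
t=1: f(1,-1)=1 f(1,1)=1
t=2: f(2,0)=2 f(2,2)=1
t=3: f(3,-1)=2 f(3,1)=3 f(3,3)=1
t=4: f(4,0)=5 f(4,2)=4 f(4,4)=1
t=5: f(5,-1)=5 f(5,1)=9 f(5,3)=5 f(5,5)=1
t=6: f(6,0)=14 f(6,2)=14 f(6,4)=6 f(6,6)=1
t=7: f(7,-1)=14 f(7,1)=28 f(7,3)=20 f(7,5)=7 f(7,7)=1
t=8: f(8,0)=42 f(8,2)=48 f(8,4)=27 f(8,6)=8 f(8,8)=1
t=9: f(9,-1)=42 f(9,1)=90 f(9,3)=75 f(9,5)=35 f(9,7)=9 f(9,9)=1
t=10: f(10,0)=132 f(10,2)=165 f(10,4)=110 f(10,6)=44 f(10,8)=10 f(10,10)=1
t=11: f(11,-1)=132 f(11,1)=297 f(11,3)=275 f(11,5)=154 f(11,7)=54 f(11,9)=11 f(11,11)=1
t=12: f(12,0)=429 f(12,2)=572 f(12,4)=429 f(12,6)=208 f(12,8)=65 f(12,10)=12 f(12,12)=1
t=13: f(13,-1)=429 f(13,1)=1001 f(13,3)=1001 f(13,5)=637 f(13,7)=273 f(13,9)=77 f(13,11)=13 f(13,13)=1
t=14: f(14,0)=1430 f(14,2)=2002 f(14,4)=1638 f(14,6)=910 f(14,8)=350 f(14,10)=90 f(14,12)=14 f(14,14)=1
Σ_s f(14,s) = 6435
P = 6435/16384 = 6435/16384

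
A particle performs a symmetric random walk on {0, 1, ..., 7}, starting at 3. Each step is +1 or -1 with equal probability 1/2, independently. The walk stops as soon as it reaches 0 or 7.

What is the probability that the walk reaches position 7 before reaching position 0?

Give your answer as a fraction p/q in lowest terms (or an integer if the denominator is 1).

Symmetric walk (p = 1/2): the harmonic-function argument gives P(hit 7 before 0 | start at 3) = a/N.
P = 3/7 = 3/7

Answer: 3/7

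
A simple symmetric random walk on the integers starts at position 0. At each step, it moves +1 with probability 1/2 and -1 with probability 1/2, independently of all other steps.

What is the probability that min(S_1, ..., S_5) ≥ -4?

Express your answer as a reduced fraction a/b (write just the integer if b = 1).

Let f(t,s) = #length-t paths at position s with S_1..S_t all ≥ -4.
f(t,s) = f(t-1,s-1) + f(t-1,s+1) for s ≥ -4; f(t,s) = 0 for s < -4.
t=0: f(0,0)=1
t=1: f(1,-1)=1 f(1,1)=1
t=2: f(2,-2)=1 f(2,0)=2 f(2,2)=1
t=3: f(3,-3)=1 f(3,-1)=3 f(3,1)=3 f(3,3)=1
t=4: f(4,-4)=1 f(4,-2)=4 f(4,0)=6 f(4,2)=4 f(4,4)=1
t=5: f(5,-3)=5 f(5,-1)=10 f(5,1)=10 f(5,3)=5 f(5,5)=1
Σ_s f(5,s) = 31
P = 31/32 = 31/32

Answer: 31/32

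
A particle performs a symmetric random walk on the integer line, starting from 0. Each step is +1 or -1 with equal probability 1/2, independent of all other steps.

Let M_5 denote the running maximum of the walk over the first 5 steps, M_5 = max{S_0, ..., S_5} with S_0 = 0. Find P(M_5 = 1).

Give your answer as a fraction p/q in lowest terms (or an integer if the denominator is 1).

Let M_5 = max(S_0,...,S_5). Use the reflection principle: for j ≥ 1, #{paths with M_5 ≥ j} = #{S_5 ≥ j} + #{S_5 ≥ j+1}.
By reflection, #{M_5 ≥ 1} = #{S_5 ≥ 1} + #{S_5 ≥ 2} = 16 + 6 = 22.
#{M_5 ≥ 2} = #{S_5 ≥ 2} + #{S_5 ≥ 3} = 6 + 6 = 12.
#{M_5 = 1} = 22 - 12 = 10.
P(M_5 = 1) = 10/32 = 5/16

Answer: 5/16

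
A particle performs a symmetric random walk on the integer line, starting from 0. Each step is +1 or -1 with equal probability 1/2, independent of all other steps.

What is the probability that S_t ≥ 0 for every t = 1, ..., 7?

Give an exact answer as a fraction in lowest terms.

Answer: 35/128

Derivation:
Let f(t,s) = #length-t paths at position s with S_1..S_t all ≥ 0.
f(t,s) = f(t-1,s-1) + f(t-1,s+1) for s ≥ 0; f(t,s) = 0 for s < 0.
t=0: f(0,0)=1
t=1: f(1,1)=1
t=2: f(2,0)=1 f(2,2)=1
t=3: f(3,1)=2 f(3,3)=1
t=4: f(4,0)=2 f(4,2)=3 f(4,4)=1
t=5: f(5,1)=5 f(5,3)=4 f(5,5)=1
t=6: f(6,0)=5 f(6,2)=9 f(6,4)=5 f(6,6)=1
t=7: f(7,1)=14 f(7,3)=14 f(7,5)=6 f(7,7)=1
Σ_s f(7,s) = 35
P = 35/128 = 35/128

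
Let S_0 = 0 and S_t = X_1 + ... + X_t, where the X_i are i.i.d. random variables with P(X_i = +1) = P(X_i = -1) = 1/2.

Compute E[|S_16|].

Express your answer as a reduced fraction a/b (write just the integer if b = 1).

S_16 takes values m ≡ 0 (mod 2) with |m| ≤ 16; P(S_16=m) = C(16,(16+m)/2)/2^16.
Total paths: 2^16 = 65536
Distribution: P(S=-16)=1/65536, P(S=-14)=16/65536, P(S=-12)=120/65536, P(S=-10)=560/65536, P(S=-8)=1820/65536, P(S=-6)=4368/65536, P(S=-4)=8008/65536, P(S=-2)=11440/65536, P(S=0)=12870/65536, P(S=2)=11440/65536, P(S=4)=8008/65536, P(S=6)=4368/65536, P(S=8)=1820/65536, P(S=10)=560/65536, P(S=12)=120/65536, P(S=14)=16/65536, P(S=16)=1/65536
E[|S_16|] = Σ_m |m|·P(S_16=m) = 205920/65536 = 6435/2048

Answer: 6435/2048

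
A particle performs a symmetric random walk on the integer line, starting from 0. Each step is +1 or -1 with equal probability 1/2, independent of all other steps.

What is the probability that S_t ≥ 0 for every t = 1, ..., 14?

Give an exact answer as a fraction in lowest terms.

Answer: 429/2048

Derivation:
Let f(t,s) = #length-t paths at position s with S_1..S_t all ≥ 0.
f(t,s) = f(t-1,s-1) + f(t-1,s+1) for s ≥ 0; f(t,s) = 0 for s < 0.
t=0: f(0,0)=1
t=1: f(1,1)=1
t=2: f(2,0)=1 f(2,2)=1
t=3: f(3,1)=2 f(3,3)=1
t=4: f(4,0)=2 f(4,2)=3 f(4,4)=1
t=5: f(5,1)=5 f(5,3)=4 f(5,5)=1
t=6: f(6,0)=5 f(6,2)=9 f(6,4)=5 f(6,6)=1
t=7: f(7,1)=14 f(7,3)=14 f(7,5)=6 f(7,7)=1
t=8: f(8,0)=14 f(8,2)=28 f(8,4)=20 f(8,6)=7 f(8,8)=1
t=9: f(9,1)=42 f(9,3)=48 f(9,5)=27 f(9,7)=8 f(9,9)=1
t=10: f(10,0)=42 f(10,2)=90 f(10,4)=75 f(10,6)=35 f(10,8)=9 f(10,10)=1
t=11: f(11,1)=132 f(11,3)=165 f(11,5)=110 f(11,7)=44 f(11,9)=10 f(11,11)=1
t=12: f(12,0)=132 f(12,2)=297 f(12,4)=275 f(12,6)=154 f(12,8)=54 f(12,10)=11 f(12,12)=1
t=13: f(13,1)=429 f(13,3)=572 f(13,5)=429 f(13,7)=208 f(13,9)=65 f(13,11)=12 f(13,13)=1
t=14: f(14,0)=429 f(14,2)=1001 f(14,4)=1001 f(14,6)=637 f(14,8)=273 f(14,10)=77 f(14,12)=13 f(14,14)=1
Σ_s f(14,s) = 3432
P = 3432/16384 = 429/2048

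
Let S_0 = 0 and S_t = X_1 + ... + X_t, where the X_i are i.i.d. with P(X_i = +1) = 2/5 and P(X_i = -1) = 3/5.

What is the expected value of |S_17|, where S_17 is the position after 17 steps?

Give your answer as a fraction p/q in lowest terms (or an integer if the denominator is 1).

S_17 takes values m ≡ 1 (mod 2) with |m| ≤ 17; P(S_17=m) = C(17,(17+m)/2) · (2/5)^((17+m)/2) · (3/5)^((17-m)/2).
Distribution: P(S=-17)=129140163/762939453125, P(S=-15)=1463588514/762939453125, P(S=-13)=7805805408/762939453125, P(S=-11)=5203870272/152587890625, P(S=-9)=12142363968/152587890625, P(S=-7)=105233821056/762939453125, P(S=-5)=140311761408/762939453125, P(S=-3)=146993273856/762939453125, P(S=-1)=24498878976/152587890625, P(S=1)=16332585984/152587890625, P(S=3)=43553562624/762939453125, P(S=5)=18477268992/762939453125, P(S=7)=6159089664/762939453125, P(S=9)=315850752/152587890625, P(S=11)=60162048/152587890625, P(S=13)=40108032/762939453125, P(S=15)=3342336/762939453125, P(S=17)=131072/762939453125
E[|S_17|] = Σ_m |m|·P(S_17=m) = 665166649949/152587890625

Answer: 665166649949/152587890625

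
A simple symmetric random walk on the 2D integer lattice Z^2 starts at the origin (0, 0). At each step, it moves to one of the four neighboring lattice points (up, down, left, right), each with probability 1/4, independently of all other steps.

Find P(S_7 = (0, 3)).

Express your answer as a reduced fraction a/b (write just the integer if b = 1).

Answer: 441/16384

Derivation:
Let h be the number of horizontal steps (so 7-h are vertical). To end at (0,3) need (h+0)/2 right-steps and ((7-h)+3)/2 up-steps.
Sum over h with 0 ≤ h ≤ 4, h ≡ 0 (mod 2), 7-h ≡ 1 (mod 2):
h=0: C(7,0)·C(0,0)·C(7,5) = 1·1·21 = 21
h=2: C(7,2)·C(2,1)·C(5,4) = 21·2·5 = 210
h=4: C(7,4)·C(4,2)·C(3,3) = 35·6·1 = 210
Total favorable: 441
Total paths: 4^7 = 16384
P = 441/16384 = 441/16384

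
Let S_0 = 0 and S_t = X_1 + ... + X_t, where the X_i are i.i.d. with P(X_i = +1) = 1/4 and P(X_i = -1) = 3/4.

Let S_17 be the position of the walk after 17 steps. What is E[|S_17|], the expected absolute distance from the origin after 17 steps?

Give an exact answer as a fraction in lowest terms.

Answer: 18339782563/2147483648

Derivation:
S_17 takes values m ≡ 1 (mod 2) with |m| ≤ 17; P(S_17=m) = C(17,(17+m)/2) · (1/4)^((17+m)/2) · (3/4)^((17-m)/2).
Distribution: P(S=-17)=129140163/17179869184, P(S=-15)=731794257/17179869184, P(S=-13)=243931419/2147483648, P(S=-11)=406552365/2147483648, P(S=-9)=948622185/4294967296, P(S=-7)=822139227/4294967296, P(S=-5)=274046409/2147483648, P(S=-3)=143548119/2147483648, P(S=-1)=239246865/8589934592, P(S=1)=79748955/8589934592, P(S=3)=5316597/2147483648, P(S=5)=1127763/2147483648, P(S=7)=375921/4294967296, P(S=9)=48195/4294967296, P(S=11)=2295/2147483648, P(S=13)=153/2147483648, P(S=15)=51/17179869184, P(S=17)=1/17179869184
E[|S_17|] = Σ_m |m|·P(S_17=m) = 18339782563/2147483648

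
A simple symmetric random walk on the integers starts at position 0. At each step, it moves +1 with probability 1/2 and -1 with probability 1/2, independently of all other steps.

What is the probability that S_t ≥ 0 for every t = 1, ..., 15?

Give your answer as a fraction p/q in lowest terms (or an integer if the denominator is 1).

Let f(t,s) = #length-t paths at position s with S_1..S_t all ≥ 0.
f(t,s) = f(t-1,s-1) + f(t-1,s+1) for s ≥ 0; f(t,s) = 0 for s < 0.
t=0: f(0,0)=1
t=1: f(1,1)=1
t=2: f(2,0)=1 f(2,2)=1
t=3: f(3,1)=2 f(3,3)=1
t=4: f(4,0)=2 f(4,2)=3 f(4,4)=1
t=5: f(5,1)=5 f(5,3)=4 f(5,5)=1
t=6: f(6,0)=5 f(6,2)=9 f(6,4)=5 f(6,6)=1
t=7: f(7,1)=14 f(7,3)=14 f(7,5)=6 f(7,7)=1
t=8: f(8,0)=14 f(8,2)=28 f(8,4)=20 f(8,6)=7 f(8,8)=1
t=9: f(9,1)=42 f(9,3)=48 f(9,5)=27 f(9,7)=8 f(9,9)=1
t=10: f(10,0)=42 f(10,2)=90 f(10,4)=75 f(10,6)=35 f(10,8)=9 f(10,10)=1
t=11: f(11,1)=132 f(11,3)=165 f(11,5)=110 f(11,7)=44 f(11,9)=10 f(11,11)=1
t=12: f(12,0)=132 f(12,2)=297 f(12,4)=275 f(12,6)=154 f(12,8)=54 f(12,10)=11 f(12,12)=1
t=13: f(13,1)=429 f(13,3)=572 f(13,5)=429 f(13,7)=208 f(13,9)=65 f(13,11)=12 f(13,13)=1
t=14: f(14,0)=429 f(14,2)=1001 f(14,4)=1001 f(14,6)=637 f(14,8)=273 f(14,10)=77 f(14,12)=13 f(14,14)=1
t=15: f(15,1)=1430 f(15,3)=2002 f(15,5)=1638 f(15,7)=910 f(15,9)=350 f(15,11)=90 f(15,13)=14 f(15,15)=1
Σ_s f(15,s) = 6435
P = 6435/32768 = 6435/32768

Answer: 6435/32768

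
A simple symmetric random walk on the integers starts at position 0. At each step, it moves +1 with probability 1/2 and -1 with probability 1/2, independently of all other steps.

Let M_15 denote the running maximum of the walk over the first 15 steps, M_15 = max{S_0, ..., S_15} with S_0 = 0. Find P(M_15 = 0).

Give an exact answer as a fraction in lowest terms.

Let M_15 = max(S_0,...,S_15). Use the reflection principle: for j ≥ 1, #{paths with M_15 ≥ j} = #{S_15 ≥ j} + #{S_15 ≥ j+1}.
P(M_15 ≥ 0) = 1 since S_0 = 0, so #{M_15 ≥ 0} = 32768.
#{M_15 ≥ 1} = #{S_15 ≥ 1} + #{S_15 ≥ 2} = 16384 + 9949 = 26333.
#{M_15 = 0} = 32768 - 26333 = 6435.
P(M_15 = 0) = 6435/32768 = 6435/32768

Answer: 6435/32768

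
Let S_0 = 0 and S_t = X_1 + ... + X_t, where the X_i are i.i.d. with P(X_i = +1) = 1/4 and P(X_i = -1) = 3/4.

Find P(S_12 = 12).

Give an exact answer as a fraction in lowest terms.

To reach position 12 after 12 steps: need 12 steps of +1 and 0 steps of -1.
Number of such sequences: C(12,12) = 1
Each has probability (1/4)^12 · (3/4)^0 = 1/16777216
P = 1 · 1/16777216 = 1/16777216

Answer: 1/16777216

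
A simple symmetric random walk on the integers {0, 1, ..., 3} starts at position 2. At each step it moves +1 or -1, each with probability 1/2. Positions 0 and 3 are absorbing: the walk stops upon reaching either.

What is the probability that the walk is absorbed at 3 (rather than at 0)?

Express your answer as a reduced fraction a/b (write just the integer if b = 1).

Answer: 2/3

Derivation:
Symmetric walk (p = 1/2): the harmonic-function argument gives P(hit 3 before 0 | start at 2) = a/N.
P = 2/3 = 2/3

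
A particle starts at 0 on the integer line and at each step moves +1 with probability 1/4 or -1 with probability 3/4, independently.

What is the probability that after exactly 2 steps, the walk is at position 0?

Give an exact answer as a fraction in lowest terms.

To be at 0 after 2 steps: need exactly 1 step of +1 and 1 of -1.
Number of such sequences: C(2,1) = 2
Each has probability (1/4)^1 · (3/4)^1 = 3/16
P = 2 · 3/16 = 3/8

Answer: 3/8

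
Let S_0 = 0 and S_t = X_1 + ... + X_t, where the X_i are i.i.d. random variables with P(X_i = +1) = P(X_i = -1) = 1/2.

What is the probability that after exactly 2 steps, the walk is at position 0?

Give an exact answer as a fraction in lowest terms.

Answer: 1/2

Derivation:
To return to 0 after 2 steps: need exactly 1 step of +1 and 1 of -1.
Favorable paths: C(2,1) = 2
Total paths: 2^2 = 4
P = 2/4 = 1/2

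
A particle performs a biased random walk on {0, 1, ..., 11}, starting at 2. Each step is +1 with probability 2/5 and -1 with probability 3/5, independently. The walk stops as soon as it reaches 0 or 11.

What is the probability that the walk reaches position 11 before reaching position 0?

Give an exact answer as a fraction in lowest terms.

Biased walk: p = 2/5, q = 3/5, r = q/p = 3/2
Gambler's ruin: P(hit 11 before 0 | start at 2) = (1 - r^a)/(1 - r^N)
r^2 = 9/4; r^11 = 177147/2048
P = (1 - 9/4) / (1 - 177147/2048) = -5/4 / -175099/2048 = 2560/175099

Answer: 2560/175099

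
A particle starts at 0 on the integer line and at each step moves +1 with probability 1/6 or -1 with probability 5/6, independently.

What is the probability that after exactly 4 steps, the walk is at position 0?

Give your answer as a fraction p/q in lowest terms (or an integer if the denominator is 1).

Answer: 25/216

Derivation:
To be at 0 after 4 steps: need exactly 2 steps of +1 and 2 of -1.
Number of such sequences: C(4,2) = 6
Each has probability (1/6)^2 · (5/6)^2 = 25/1296
P = 6 · 25/1296 = 25/216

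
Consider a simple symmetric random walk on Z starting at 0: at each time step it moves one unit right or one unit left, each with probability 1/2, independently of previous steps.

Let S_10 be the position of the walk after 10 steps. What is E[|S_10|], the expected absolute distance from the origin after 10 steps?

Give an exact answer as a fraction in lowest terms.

Answer: 315/128

Derivation:
S_10 takes values m ≡ 0 (mod 2) with |m| ≤ 10; P(S_10=m) = C(10,(10+m)/2)/2^10.
Total paths: 2^10 = 1024
Distribution: P(S=-10)=1/1024, P(S=-8)=10/1024, P(S=-6)=45/1024, P(S=-4)=120/1024, P(S=-2)=210/1024, P(S=0)=252/1024, P(S=2)=210/1024, P(S=4)=120/1024, P(S=6)=45/1024, P(S=8)=10/1024, P(S=10)=1/1024
E[|S_10|] = Σ_m |m|·P(S_10=m) = 2520/1024 = 315/128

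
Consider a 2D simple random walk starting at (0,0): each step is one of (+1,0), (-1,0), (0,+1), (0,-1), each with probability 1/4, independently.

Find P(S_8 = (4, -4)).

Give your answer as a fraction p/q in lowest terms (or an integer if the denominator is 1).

Let h be the number of horizontal steps (so 8-h are vertical). To end at (4,-4) need (h+4)/2 right-steps and ((8-h)-4)/2 up-steps.
Sum over h with 4 ≤ h ≤ 4, h ≡ 0 (mod 2), 8-h ≡ 0 (mod 2):
h=4: C(8,4)·C(4,4)·C(4,0) = 70·1·1 = 70
Total favorable: 70
Total paths: 4^8 = 65536
P = 70/65536 = 35/32768

Answer: 35/32768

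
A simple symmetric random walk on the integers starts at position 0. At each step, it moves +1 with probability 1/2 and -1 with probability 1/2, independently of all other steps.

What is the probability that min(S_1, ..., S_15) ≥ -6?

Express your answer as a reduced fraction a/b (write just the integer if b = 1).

Answer: 30251/32768

Derivation:
Let f(t,s) = #length-t paths at position s with S_1..S_t all ≥ -6.
f(t,s) = f(t-1,s-1) + f(t-1,s+1) for s ≥ -6; f(t,s) = 0 for s < -6.
t=0: f(0,0)=1
t=1: f(1,-1)=1 f(1,1)=1
t=2: f(2,-2)=1 f(2,0)=2 f(2,2)=1
t=3: f(3,-3)=1 f(3,-1)=3 f(3,1)=3 f(3,3)=1
t=4: f(4,-4)=1 f(4,-2)=4 f(4,0)=6 f(4,2)=4 f(4,4)=1
t=5: f(5,-5)=1 f(5,-3)=5 f(5,-1)=10 f(5,1)=10 f(5,3)=5 f(5,5)=1
t=6: f(6,-6)=1 f(6,-4)=6 f(6,-2)=15 f(6,0)=20 f(6,2)=15 f(6,4)=6 f(6,6)=1
t=7: f(7,-5)=7 f(7,-3)=21 f(7,-1)=35 f(7,1)=35 f(7,3)=21 f(7,5)=7 f(7,7)=1
t=8: f(8,-6)=7 f(8,-4)=28 f(8,-2)=56 f(8,0)=70 f(8,2)=56 f(8,4)=28 f(8,6)=8 f(8,8)=1
t=9: f(9,-5)=35 f(9,-3)=84 f(9,-1)=126 f(9,1)=126 f(9,3)=84 f(9,5)=36 f(9,7)=9 f(9,9)=1
t=10: f(10,-6)=35 f(10,-4)=119 f(10,-2)=210 f(10,0)=252 f(10,2)=210 f(10,4)=120 f(10,6)=45 f(10,8)=10 f(10,10)=1
t=11: f(11,-5)=154 f(11,-3)=329 f(11,-1)=462 f(11,1)=462 f(11,3)=330 f(11,5)=165 f(11,7)=55 f(11,9)=11 f(11,11)=1
t=12: f(12,-6)=154 f(12,-4)=483 f(12,-2)=791 f(12,0)=924 f(12,2)=792 f(12,4)=495 f(12,6)=220 f(12,8)=66 f(12,10)=12 f(12,12)=1
t=13: f(13,-5)=637 f(13,-3)=1274 f(13,-1)=1715 f(13,1)=1716 f(13,3)=1287 f(13,5)=715 f(13,7)=286 f(13,9)=78 f(13,11)=13 f(13,13)=1
t=14: f(14,-6)=637 f(14,-4)=1911 f(14,-2)=2989 f(14,0)=3431 f(14,2)=3003 f(14,4)=2002 f(14,6)=1001 f(14,8)=364 f(14,10)=91 f(14,12)=14 f(14,14)=1
t=15: f(15,-5)=2548 f(15,-3)=4900 f(15,-1)=6420 f(15,1)=6434 f(15,3)=5005 f(15,5)=3003 f(15,7)=1365 f(15,9)=455 f(15,11)=105 f(15,13)=15 f(15,15)=1
Σ_s f(15,s) = 30251
P = 30251/32768 = 30251/32768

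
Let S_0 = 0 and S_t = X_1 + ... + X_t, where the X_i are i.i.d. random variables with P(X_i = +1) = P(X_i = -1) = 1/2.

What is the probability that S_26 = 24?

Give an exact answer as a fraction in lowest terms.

To reach position 24 after 26 steps: need 25 steps of +1 and 1 of -1.
Favorable paths: C(26,25) = 26
Total paths: 2^26 = 67108864
P = 26/67108864 = 13/33554432

Answer: 13/33554432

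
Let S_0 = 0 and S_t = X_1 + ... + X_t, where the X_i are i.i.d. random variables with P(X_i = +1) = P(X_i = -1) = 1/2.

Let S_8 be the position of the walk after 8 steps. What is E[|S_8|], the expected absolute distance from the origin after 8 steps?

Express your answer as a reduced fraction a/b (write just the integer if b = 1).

S_8 takes values m ≡ 0 (mod 2) with |m| ≤ 8; P(S_8=m) = C(8,(8+m)/2)/2^8.
Total paths: 2^8 = 256
Distribution: P(S=-8)=1/256, P(S=-6)=8/256, P(S=-4)=28/256, P(S=-2)=56/256, P(S=0)=70/256, P(S=2)=56/256, P(S=4)=28/256, P(S=6)=8/256, P(S=8)=1/256
E[|S_8|] = Σ_m |m|·P(S_8=m) = 560/256 = 35/16

Answer: 35/16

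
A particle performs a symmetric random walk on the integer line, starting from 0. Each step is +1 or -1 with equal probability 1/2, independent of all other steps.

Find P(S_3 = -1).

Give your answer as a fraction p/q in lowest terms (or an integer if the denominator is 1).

Answer: 3/8

Derivation:
To reach position -1 after 3 steps: need 1 step of +1 and 2 of -1.
Favorable paths: C(3,1) = 3
Total paths: 2^3 = 8
P = 3/8 = 3/8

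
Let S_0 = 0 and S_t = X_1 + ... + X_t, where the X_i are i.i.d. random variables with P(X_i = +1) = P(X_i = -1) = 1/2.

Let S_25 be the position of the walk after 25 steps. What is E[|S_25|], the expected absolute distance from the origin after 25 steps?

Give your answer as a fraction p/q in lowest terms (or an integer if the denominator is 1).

Answer: 16900975/4194304

Derivation:
S_25 takes values m ≡ 1 (mod 2) with |m| ≤ 25; P(S_25=m) = C(25,(25+m)/2)/2^25.
Total paths: 2^25 = 33554432
Distribution: P(S=-25)=1/33554432, P(S=-23)=25/33554432, P(S=-21)=300/33554432, P(S=-19)=2300/33554432, P(S=-17)=12650/33554432, P(S=-15)=53130/33554432, P(S=-13)=177100/33554432, P(S=-11)=480700/33554432, P(S=-9)=1081575/33554432, P(S=-7)=2042975/33554432, P(S=-5)=3268760/33554432, P(S=-3)=4457400/33554432, P(S=-1)=5200300/33554432, P(S=1)=5200300/33554432, P(S=3)=4457400/33554432, P(S=5)=3268760/33554432, P(S=7)=2042975/33554432, P(S=9)=1081575/33554432, P(S=11)=480700/33554432, P(S=13)=177100/33554432, P(S=15)=53130/33554432, P(S=17)=12650/33554432, P(S=19)=2300/33554432, P(S=21)=300/33554432, P(S=23)=25/33554432, P(S=25)=1/33554432
E[|S_25|] = Σ_m |m|·P(S_25=m) = 135207800/33554432 = 16900975/4194304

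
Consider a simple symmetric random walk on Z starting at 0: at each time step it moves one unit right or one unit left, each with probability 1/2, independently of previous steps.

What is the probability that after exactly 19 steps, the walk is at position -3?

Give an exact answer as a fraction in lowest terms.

Answer: 37791/262144

Derivation:
To reach position -3 after 19 steps: need 8 steps of +1 and 11 of -1.
Favorable paths: C(19,8) = 75582
Total paths: 2^19 = 524288
P = 75582/524288 = 37791/262144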